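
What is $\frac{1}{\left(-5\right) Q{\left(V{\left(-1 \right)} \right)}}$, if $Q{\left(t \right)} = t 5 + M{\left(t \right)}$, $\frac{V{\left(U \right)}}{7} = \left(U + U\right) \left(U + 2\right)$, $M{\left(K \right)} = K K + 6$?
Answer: $- \frac{1}{660} \approx -0.0015152$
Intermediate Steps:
$M{\left(K \right)} = 6 + K^{2}$ ($M{\left(K \right)} = K^{2} + 6 = 6 + K^{2}$)
$V{\left(U \right)} = 14 U \left(2 + U\right)$ ($V{\left(U \right)} = 7 \left(U + U\right) \left(U + 2\right) = 7 \cdot 2 U \left(2 + U\right) = 14 U \left(2 + U\right)$)
$Q{\left(t \right)} = 6 + t^{2} + 5 t$ ($Q{\left(t \right)} = t 5 + \left(6 + t^{2}\right) = 5 t + \left(6 + t^{2}\right) = 6 + t^{2} + 5 t$)
$\frac{1}{\left(-5\right) Q{\left(V{\left(-1 \right)} \right)}} = \frac{1}{\left(-5\right) \left(6 + \left(14 \left(-1\right) \left(2 - 1\right)\right)^{2} + 5 \cdot 14 \left(-1\right) \left(2 - 1\right)\right)} = \frac{1}{\left(-5\right) \left(6 + \left(14 \left(-1\right) 1\right)^{2} + 5 \cdot 14 \left(-1\right) 1\right)} = \frac{1}{\left(-5\right) \left(6 + \left(-14\right)^{2} + 5 \left(-14\right)\right)} = \frac{1}{\left(-5\right) \left(6 + 196 - 70\right)} = \frac{1}{\left(-5\right) 132} = \frac{1}{-660} = - \frac{1}{660}$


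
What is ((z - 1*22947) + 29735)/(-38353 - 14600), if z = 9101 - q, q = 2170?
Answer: -4573/17651 ≈ -0.25908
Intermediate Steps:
z = 6931 (z = 9101 - 1*2170 = 9101 - 2170 = 6931)
((z - 1*22947) + 29735)/(-38353 - 14600) = ((6931 - 1*22947) + 29735)/(-38353 - 14600) = ((6931 - 22947) + 29735)/(-52953) = (-16016 + 29735)*(-1/52953) = 13719*(-1/52953) = -4573/17651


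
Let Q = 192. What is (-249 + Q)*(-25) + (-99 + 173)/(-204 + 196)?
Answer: 5663/4 ≈ 1415.8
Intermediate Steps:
(-249 + Q)*(-25) + (-99 + 173)/(-204 + 196) = (-249 + 192)*(-25) + (-99 + 173)/(-204 + 196) = -57*(-25) + 74/(-8) = 1425 + 74*(-⅛) = 1425 - 37/4 = 5663/4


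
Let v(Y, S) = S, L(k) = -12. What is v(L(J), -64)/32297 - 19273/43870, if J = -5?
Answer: -625267761/1416869390 ≈ -0.44130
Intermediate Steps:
v(L(J), -64)/32297 - 19273/43870 = -64/32297 - 19273/43870 = -625267761/1416869390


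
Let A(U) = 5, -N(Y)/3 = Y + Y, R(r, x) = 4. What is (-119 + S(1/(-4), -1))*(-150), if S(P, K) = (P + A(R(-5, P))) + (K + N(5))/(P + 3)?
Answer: 414225/22 ≈ 18828.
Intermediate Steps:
N(Y) = -6*Y (N(Y) = -3*(Y + Y) = -6*Y)
S(P, K) = 5 + P + (-30 + K)/(3 + P) (S(P, K) = (P + 5) + (K - 6*5)/(P + 3) = (5 + P) + (K - 30)/(3 + P) = (5 + P) + (-30 + K)/(3 + P) = 5 + P + (-30 + K)/(3 + P))
(-119 + S(1/(-4), -1))*(-150) = (-119 + (-15 - 1 + (1/(-4))**2 + 8/(-4))/(3 + 1/(-4)))*(-150) = (-119 + (-15 - 1 + (-1/4)**2 + 8*(-1/4))/(3 - 1/4))*(-150) = (-119 + (-15 - 1 + 1/16 - 2)/(11/4))*(-150) = (-119 + (4/11)*(-287/16))*(-150) = (-119 - 287/44)*(-150) = -5523/44*(-150) = 414225/22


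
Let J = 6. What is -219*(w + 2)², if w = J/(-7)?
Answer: -14016/49 ≈ -286.04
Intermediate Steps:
w = -6/7 (w = 6/(-7) = 6*(-⅐) = -6/7 ≈ -0.85714)
-219*(w + 2)² = -219*(-6/7 + 2)² = -219*(8/7)² = -219*64/49 = -14016/49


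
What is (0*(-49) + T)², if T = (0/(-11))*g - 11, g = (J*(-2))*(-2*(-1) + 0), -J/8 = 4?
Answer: 121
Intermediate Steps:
J = -32 (J = -8*4 = -32)
g = 128 (g = (-32*(-2))*(-2*(-1) + 0) = 64*(2 + 0) = 64*2 = 128)
T = -11 (T = (0/(-11))*128 - 11 = (0*(-1/11))*128 - 11 = 0*128 - 11 = 0 - 11 = -11)
(0*(-49) + T)² = (0*(-49) - 11)² = (0 - 11)² = (-11)² = 121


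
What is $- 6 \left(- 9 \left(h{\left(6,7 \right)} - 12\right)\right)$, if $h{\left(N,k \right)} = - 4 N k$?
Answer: $-9720$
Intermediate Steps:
$h{\left(N,k \right)} = - 4 N k$
$- 6 \left(- 9 \left(h{\left(6,7 \right)} - 12\right)\right) = - 6 \left(- 9 \left(\left(-4\right) 6 \cdot 7 - 12\right)\right) = - 6 \left(- 9 \left(-168 - 12\right)\right) = - 6 \left(\left(-9\right) \left(-180\right)\right) = \left(-6\right) 1620 = -9720$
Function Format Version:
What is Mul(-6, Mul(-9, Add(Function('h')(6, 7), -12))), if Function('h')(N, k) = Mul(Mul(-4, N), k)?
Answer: -9720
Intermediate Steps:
Function('h')(N, k) = Mul(-4, N, k)
Mul(-6, Mul(-9, Add(Function('h')(6, 7), -12))) = Mul(-6, Mul(-9, Add(Mul(-4, 6, 7), -12))) = Mul(-6, Mul(-9, Add(-168, -12))) = Mul(-6, Mul(-9, -180)) = Mul(-6, 1620) = -9720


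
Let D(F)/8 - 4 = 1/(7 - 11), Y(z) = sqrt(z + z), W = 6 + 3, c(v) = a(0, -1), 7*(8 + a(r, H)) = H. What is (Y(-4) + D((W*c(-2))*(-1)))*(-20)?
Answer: -600 - 40*I*sqrt(2) ≈ -600.0 - 56.569*I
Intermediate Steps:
a(r, H) = -8 + H/7
c(v) = -57/7 (c(v) = -8 + (1/7)*(-1) = -8 - 1/7 = -57/7)
W = 9
Y(z) = sqrt(2)*sqrt(z) (Y(z) = sqrt(2*z) = sqrt(2)*sqrt(z))
D(F) = 30 (D(F) = 32 + 8/(7 - 11) = 32 + 8/(-4) = 32 + 8*(-1/4) = 32 - 2 = 30)
(Y(-4) + D((W*c(-2))*(-1)))*(-20) = (sqrt(2)*sqrt(-4) + 30)*(-20) = (sqrt(2)*(2*I) + 30)*(-20) = (2*I*sqrt(2) + 30)*(-20) = (30 + 2*I*sqrt(2))*(-20) = -600 - 40*I*sqrt(2)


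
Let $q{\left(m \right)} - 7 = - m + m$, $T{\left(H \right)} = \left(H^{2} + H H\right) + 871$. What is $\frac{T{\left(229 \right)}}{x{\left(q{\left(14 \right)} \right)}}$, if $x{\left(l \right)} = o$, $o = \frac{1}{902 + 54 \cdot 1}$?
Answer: $101099868$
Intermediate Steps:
$T{\left(H \right)} = 871 + 2 H^{2}$ ($T{\left(H \right)} = \left(H^{2} + H^{2}\right) + 871 = 2 H^{2} + 871 = 871 + 2 H^{2}$)
$q{\left(m \right)} = 7$ ($q{\left(m \right)} = 7 + \left(- m + m\right) = 7 + 0 = 7$)
$o = \frac{1}{956}$ ($o = \frac{1}{902 + 54} = \frac{1}{956} \approx 0.001046$)
$x{\left(l \right)} = \frac{1}{956}$
$\frac{T{\left(229 \right)}}{x{\left(q{\left(14 \right)} \right)}} = \left(871 + 2 \cdot 229^{2}\right) \frac{1}{\frac{1}{956}} = \left(871 + 2 \cdot 52441\right) 956 = \left(871 + 104882\right) 956 = 105753 \cdot 956 = 101099868$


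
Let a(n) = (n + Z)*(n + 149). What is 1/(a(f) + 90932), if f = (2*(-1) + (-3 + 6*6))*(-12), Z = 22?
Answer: 1/168982 ≈ 5.9178e-6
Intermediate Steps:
f = -372 (f = (-2 + (-3 + 36))*(-12) = (-2 + 33)*(-12) = 31*(-12) = -372)
a(n) = (22 + n)*(149 + n) (a(n) = (n + 22)*(n + 149) = (22 + n)*(149 + n))
1/(a(f) + 90932) = 1/((3278 + (-372)² + 171*(-372)) + 90932) = 1/((3278 + 138384 - 63612) + 90932) = 1/(78050 + 90932) = 1/168982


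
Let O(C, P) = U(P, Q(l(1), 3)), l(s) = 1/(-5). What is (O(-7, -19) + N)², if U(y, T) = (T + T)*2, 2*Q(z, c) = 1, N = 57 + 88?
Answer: 21609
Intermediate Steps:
N = 145
l(s) = -⅕
Q(z, c) = ½ (Q(z, c) = (½)*1 = ½)
U(y, T) = 4*T (U(y, T) = (2*T)*2 = 4*T)
O(C, P) = 2 (O(C, P) = 4*(½) = 2)
(O(-7, -19) + N)² = (2 + 145)² = 147² = 21609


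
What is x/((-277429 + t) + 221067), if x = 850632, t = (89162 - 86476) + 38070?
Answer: -141772/2601 ≈ -54.507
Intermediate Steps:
t = 40756 (t = 2686 + 38070 = 40756)
x/((-277429 + t) + 221067) = 850632/((-277429 + 40756) + 221067) = 850632/(-236673 + 221067) = 850632/(-15606) = 850632*(-1/15606) = -141772/2601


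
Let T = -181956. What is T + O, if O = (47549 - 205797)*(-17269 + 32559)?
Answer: -2419793876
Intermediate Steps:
O = -2419611920 (O = -158248*15290 = -2419611920)
T + O = -181956 - 2419611920 = -2419793876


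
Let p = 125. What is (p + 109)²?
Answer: 54756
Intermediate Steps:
(p + 109)² = (125 + 109)² = 234² = 54756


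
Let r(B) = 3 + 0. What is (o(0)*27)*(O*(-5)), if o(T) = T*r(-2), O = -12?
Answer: 0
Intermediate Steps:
r(B) = 3
o(T) = 3*T (o(T) = T*3 = 3*T)
(o(0)*27)*(O*(-5)) = ((3*0)*27)*(-12*(-5)) = (0*27)*60 = 0*60 = 0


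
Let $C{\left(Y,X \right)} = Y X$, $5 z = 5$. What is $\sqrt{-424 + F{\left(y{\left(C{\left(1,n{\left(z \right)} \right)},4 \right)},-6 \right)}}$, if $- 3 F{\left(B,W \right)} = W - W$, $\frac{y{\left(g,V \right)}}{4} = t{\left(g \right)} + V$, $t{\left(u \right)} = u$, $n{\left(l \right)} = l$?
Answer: $2 i \sqrt{106} \approx 20.591 i$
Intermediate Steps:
$z = 1$ ($z = \frac{1}{5} \cdot 5 = 1$)
$C{\left(Y,X \right)} = X Y$
$y{\left(g,V \right)} = 4 V + 4 g$ ($y{\left(g,V \right)} = 4 \left(g + V\right) = 4 \left(V + g\right) = 4 V + 4 g$)
$F{\left(B,W \right)} = 0$ ($F{\left(B,W \right)} = - \frac{W - W}{3} = \left(- \frac{1}{3}\right) 0 = 0$)
$\sqrt{-424 + F{\left(y{\left(C{\left(1,n{\left(z \right)} \right)},4 \right)},-6 \right)}} = \sqrt{-424 + 0} = \sqrt{-424} = 2 i \sqrt{106}$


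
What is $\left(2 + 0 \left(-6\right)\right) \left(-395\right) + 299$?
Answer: $-491$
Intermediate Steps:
$\left(2 + 0 \left(-6\right)\right) \left(-395\right) + 299 = \left(2 + 0\right) \left(-395\right) + 299 = 2 \left(-395\right) + 299 = -790 + 299 = -491$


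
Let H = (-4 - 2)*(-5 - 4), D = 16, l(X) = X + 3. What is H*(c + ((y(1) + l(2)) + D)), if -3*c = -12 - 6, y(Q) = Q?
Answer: 1512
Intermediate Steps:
l(X) = 3 + X
c = 6 (c = -(-12 - 6)/3 = -⅓*(-18) = 6)
H = 54 (H = -6*(-9) = 54)
H*(c + ((y(1) + l(2)) + D)) = 54*(6 + ((1 + (3 + 2)) + 16)) = 54*(6 + ((1 + 5) + 16)) = 54*(6 + (6 + 16)) = 54*(6 + 22) = 54*28 = 1512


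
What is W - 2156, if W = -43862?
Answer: -46018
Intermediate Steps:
W - 2156 = -43862 - 2156 = -46018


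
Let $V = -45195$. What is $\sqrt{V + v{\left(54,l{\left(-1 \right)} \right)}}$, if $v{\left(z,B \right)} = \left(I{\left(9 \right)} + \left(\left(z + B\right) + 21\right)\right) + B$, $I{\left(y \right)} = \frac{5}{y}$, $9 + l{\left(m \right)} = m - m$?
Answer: $\frac{i \sqrt{406237}}{3} \approx 212.46 i$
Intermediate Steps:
$l{\left(m \right)} = -9$ ($l{\left(m \right)} = -9 + \left(m - m\right) = -9 + 0 = -9$)
$v{\left(z,B \right)} = \frac{194}{9} + z + 2 B$ ($v{\left(z,B \right)} = \left(\frac{5}{9} + \left(\left(z + B\right) + 21\right)\right) + B = \left(5 \cdot \frac{1}{9} + \left(\left(B + z\right) + 21\right)\right) + B = \left(\frac{5}{9} + \left(21 + B + z\right)\right) + B = \left(\frac{194}{9} + B + z\right) + B = \frac{194}{9} + z + 2 B$)
$\sqrt{V + v{\left(54,l{\left(-1 \right)} \right)}} = \sqrt{-45195 + \left(\frac{194}{9} + 54 + 2 \left(-9\right)\right)} = \sqrt{-45195 + \left(\frac{194}{9} + 54 - 18\right)} = \sqrt{-45195 + \frac{518}{9}} = \sqrt{- \frac{406237}{9}} = \frac{i \sqrt{406237}}{3}$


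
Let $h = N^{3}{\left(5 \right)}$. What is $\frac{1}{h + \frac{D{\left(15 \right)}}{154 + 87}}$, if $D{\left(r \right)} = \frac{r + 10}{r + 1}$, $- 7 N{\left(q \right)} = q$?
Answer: $- \frac{1322608}{473425} \approx -2.7937$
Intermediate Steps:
$N{\left(q \right)} = - \frac{q}{7}$
$D{\left(r \right)} = \frac{10 + r}{1 + r}$
$h = - \frac{125}{343}$ ($h = \left(\left(- \frac{1}{7}\right) 5\right)^{3} = \left(- \frac{5}{7}\right)^{3} = - \frac{125}{343} \approx -0.36443$)
$\frac{1}{h + \frac{D{\left(15 \right)}}{154 + 87}} = \frac{1}{- \frac{125}{343} + \frac{\frac{1}{1 + 15} \left(10 + 15\right)}{154 + 87}} = \frac{1}{- \frac{125}{343} + \frac{\frac{1}{16} \cdot 25}{241}} = \frac{1}{- \frac{125}{343} + \frac{1}{16} \cdot 25 \cdot \frac{1}{241}} = \frac{1}{- \frac{125}{343} + \frac{25}{16} \cdot \frac{1}{241}} = \frac{1}{- \frac{125}{343} + \frac{25}{3856}} = \frac{1}{- \frac{473425}{1322608}} = - \frac{1322608}{473425}$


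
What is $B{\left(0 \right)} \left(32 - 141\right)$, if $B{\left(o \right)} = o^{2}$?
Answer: $0$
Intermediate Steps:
$B{\left(0 \right)} \left(32 - 141\right) = 0^{2} \left(32 - 141\right) = 0 \left(-109\right) = 0$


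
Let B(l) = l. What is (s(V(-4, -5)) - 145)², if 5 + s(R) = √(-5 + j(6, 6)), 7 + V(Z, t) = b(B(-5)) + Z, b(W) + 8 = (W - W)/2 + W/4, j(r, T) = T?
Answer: 22201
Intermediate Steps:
b(W) = -8 + W/4 (b(W) = -8 + ((W - W)/2 + W/4) = -8 + (0*(½) + W*(¼)) = -8 + (0 + W/4) = -8 + W/4)
V(Z, t) = -65/4 + Z (V(Z, t) = -7 + ((-8 + (¼)*(-5)) + Z) = -7 + ((-8 - 5/4) + Z) = -7 + (-37/4 + Z) = -65/4 + Z)
s(R) = -4 (s(R) = -5 + √(-5 + 6) = -5 + √1 = -5 + 1 = -4)
(s(V(-4, -5)) - 145)² = (-4 - 145)² = (-149)² = 22201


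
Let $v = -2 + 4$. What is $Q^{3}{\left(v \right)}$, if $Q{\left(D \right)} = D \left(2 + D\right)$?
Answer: $512$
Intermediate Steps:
$v = 2$
$Q^{3}{\left(v \right)} = \left(2 \left(2 + 2\right)\right)^{3} = \left(2 \cdot 4\right)^{3} = 8^{3} = 512$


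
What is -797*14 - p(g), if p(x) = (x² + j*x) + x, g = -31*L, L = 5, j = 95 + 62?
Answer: -10693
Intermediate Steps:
j = 157
g = -155 (g = -31*5 = -155)
p(x) = x² + 158*x (p(x) = (x² + 157*x) + x = x² + 158*x)
-797*14 - p(g) = -797*14 - (-155)*(158 - 155) = -11158 - (-155)*3 = -11158 - 1*(-465) = -11158 + 465 = -10693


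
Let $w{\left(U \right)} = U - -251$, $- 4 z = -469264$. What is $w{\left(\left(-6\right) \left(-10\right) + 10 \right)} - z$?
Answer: $-116995$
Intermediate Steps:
$z = 117316$ ($z = \left(- \frac{1}{4}\right) \left(-469264\right) = 117316$)
$w{\left(U \right)} = 251 + U$ ($w{\left(U \right)} = U + 251 = 251 + U$)
$w{\left(\left(-6\right) \left(-10\right) + 10 \right)} - z = \left(251 + \left(\left(-6\right) \left(-10\right) + 10\right)\right) - 117316 = \left(251 + \left(60 + 10\right)\right) - 117316 = \left(251 + 70\right) - 117316 = 321 - 117316 = -116995$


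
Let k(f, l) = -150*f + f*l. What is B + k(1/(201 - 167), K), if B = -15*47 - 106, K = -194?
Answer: -13959/17 ≈ -821.12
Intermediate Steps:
B = -811 (B = -705 - 106 = -811)
B + k(1/(201 - 167), K) = -811 + (-150 - 194)/(201 - 167) = -811 - 344/34 = -811 + (1/34)*(-344) = -811 - 172/17 = -13959/17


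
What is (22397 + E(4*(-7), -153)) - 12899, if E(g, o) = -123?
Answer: 9375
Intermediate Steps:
(22397 + E(4*(-7), -153)) - 12899 = (22397 - 123) - 12899 = 22274 - 12899 = 9375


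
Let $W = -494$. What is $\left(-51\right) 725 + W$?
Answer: $-37469$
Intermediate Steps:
$\left(-51\right) 725 + W = \left(-51\right) 725 - 494 = -36975 - 494 = -37469$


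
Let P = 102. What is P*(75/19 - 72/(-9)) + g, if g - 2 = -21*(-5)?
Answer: 25187/19 ≈ 1325.6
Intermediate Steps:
g = 107 (g = 2 - 21*(-5) = 2 + 105 = 107)
P*(75/19 - 72/(-9)) + g = 102*(75/19 - 72/(-9)) + 107 = 102*(75*(1/19) - 72*(-⅑)) + 107 = 102*(75/19 + 8) + 107 = 102*(227/19) + 107 = 23154/19 + 107 = 25187/19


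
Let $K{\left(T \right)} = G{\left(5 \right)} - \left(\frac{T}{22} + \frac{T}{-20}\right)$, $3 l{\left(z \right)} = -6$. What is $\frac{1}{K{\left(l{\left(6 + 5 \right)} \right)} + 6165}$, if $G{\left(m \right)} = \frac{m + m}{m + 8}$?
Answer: $\frac{1430}{8817037} \approx 0.00016219$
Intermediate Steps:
$l{\left(z \right)} = -2$ ($l{\left(z \right)} = \frac{1}{3} \left(-6\right) = -2$)
$G{\left(m \right)} = \frac{2 m}{8 + m}$
$K{\left(T \right)} = \frac{10}{13} + \frac{T}{220}$ ($K{\left(T \right)} = 2 \cdot 5 \frac{1}{8 + 5} - \left(\frac{T}{22} + \frac{T}{-20}\right) = 2 \cdot 5 \cdot \frac{1}{13} - \left(T \frac{1}{22} + T \left(- \frac{1}{20}\right)\right) = 2 \cdot 5 \cdot \frac{1}{13} - \left(\frac{T}{22} - \frac{T}{20}\right) = \frac{10}{13} - - \frac{T}{220} = \frac{10}{13} + \frac{T}{220}$)
$\frac{1}{K{\left(l{\left(6 + 5 \right)} \right)} + 6165} = \frac{1}{\left(\frac{10}{13} + \frac{1}{220} \left(-2\right)\right) + 6165} = \frac{1}{\left(\frac{10}{13} - \frac{1}{110}\right) + 6165} = \frac{1}{\frac{1087}{1430} + 6165} = \frac{1}{\frac{8817037}{1430}} = \frac{1430}{8817037}$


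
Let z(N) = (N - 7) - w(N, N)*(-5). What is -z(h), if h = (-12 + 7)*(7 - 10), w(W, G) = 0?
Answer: -8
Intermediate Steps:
h = 15 (h = -5*(-3) = 15)
z(N) = -7 + N (z(N) = (N - 7) - 0*(-5) = (-7 + N) - 1*0 = (-7 + N) + 0 = -7 + N)
-z(h) = -(-7 + 15) = -1*8 = -8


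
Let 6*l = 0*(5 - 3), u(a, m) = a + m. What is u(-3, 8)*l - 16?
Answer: -16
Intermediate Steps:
l = 0 (l = (0*(5 - 3))/6 = (0*2)/6 = (⅙)*0 = 0)
u(-3, 8)*l - 16 = (-3 + 8)*0 - 16 = 5*0 - 16 = 0 - 16 = -16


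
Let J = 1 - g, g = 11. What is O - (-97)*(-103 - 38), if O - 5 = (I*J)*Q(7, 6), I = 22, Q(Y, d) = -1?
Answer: -13452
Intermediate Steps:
J = -10 (J = 1 - 1*11 = 1 - 11 = -10)
O = 225 (O = 5 + (22*(-10))*(-1) = 5 - 220*(-1) = 5 + 220 = 225)
O - (-97)*(-103 - 38) = 225 - (-97)*(-103 - 38) = 225 - (-97)*(-141) = 225 - 1*13677 = 225 - 13677 = -13452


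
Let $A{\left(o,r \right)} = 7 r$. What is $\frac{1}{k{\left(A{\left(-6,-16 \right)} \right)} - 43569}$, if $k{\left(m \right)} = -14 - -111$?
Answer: $- \frac{1}{43472} \approx -2.3003 \cdot 10^{-5}$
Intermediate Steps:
$k{\left(m \right)} = 97$ ($k{\left(m \right)} = -14 + 111 = 97$)
$\frac{1}{k{\left(A{\left(-6,-16 \right)} \right)} - 43569} = \frac{1}{97 - 43569} = \frac{1}{-43472} = - \frac{1}{43472}$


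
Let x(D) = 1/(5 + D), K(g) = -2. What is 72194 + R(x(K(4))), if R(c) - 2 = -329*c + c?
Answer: 216260/3 ≈ 72087.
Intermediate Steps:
R(c) = 2 - 328*c (R(c) = 2 + (-329*c + c) = 2 - 328*c)
72194 + R(x(K(4))) = 72194 + (2 - 328/(5 - 2)) = 72194 + (2 - 328/3) = 72194 - 322/3 = 216260/3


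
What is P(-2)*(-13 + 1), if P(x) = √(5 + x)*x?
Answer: 24*√3 ≈ 41.569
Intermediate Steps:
P(x) = x*√(5 + x)
P(-2)*(-13 + 1) = (-2*√(5 - 2))*(-13 + 1) = -2*√3*(-12) = 24*√3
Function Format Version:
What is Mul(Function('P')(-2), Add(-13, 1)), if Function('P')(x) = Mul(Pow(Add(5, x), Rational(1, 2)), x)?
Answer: Mul(24, Pow(3, Rational(1, 2))) ≈ 41.569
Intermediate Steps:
Function('P')(x) = Mul(x, Pow(Add(5, x), Rational(1, 2)))
Mul(Function('P')(-2), Add(-13, 1)) = Mul(Mul(-2, Pow(Add(5, -2), Rational(1, 2))), Add(-13, 1)) = Mul(Mul(-2, Pow(3, Rational(1, 2))), -12) = Mul(24, Pow(3, Rational(1, 2)))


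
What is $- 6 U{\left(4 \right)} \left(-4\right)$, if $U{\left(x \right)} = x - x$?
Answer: $0$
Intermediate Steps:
$U{\left(x \right)} = 0$
$- 6 U{\left(4 \right)} \left(-4\right) = \left(-6\right) 0 \left(-4\right) = 0 \left(-4\right) = 0$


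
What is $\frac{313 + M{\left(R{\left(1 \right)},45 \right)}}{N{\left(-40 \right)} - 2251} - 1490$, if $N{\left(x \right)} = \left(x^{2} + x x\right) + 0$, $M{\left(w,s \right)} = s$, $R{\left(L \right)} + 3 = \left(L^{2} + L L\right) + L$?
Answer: $- \frac{1413652}{949} \approx -1489.6$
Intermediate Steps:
$R{\left(L \right)} = -3 + L + 2 L^{2}$ ($R{\left(L \right)} = -3 + \left(\left(L^{2} + L L\right) + L\right) = -3 + \left(\left(L^{2} + L^{2}\right) + L\right) = -3 + \left(2 L^{2} + L\right) = -3 + \left(L + 2 L^{2}\right) = -3 + L + 2 L^{2}$)
$N{\left(x \right)} = 2 x^{2}$ ($N{\left(x \right)} = \left(x^{2} + x^{2}\right) + 0 = 2 x^{2} + 0 = 2 x^{2}$)
$\frac{313 + M{\left(R{\left(1 \right)},45 \right)}}{N{\left(-40 \right)} - 2251} - 1490 = \frac{313 + 45}{2 \left(-40\right)^{2} - 2251} - 1490 = \frac{358}{2 \cdot 1600 - 2251} - 1490 = \frac{358}{3200 - 2251} - 1490 = \frac{358}{949} - 1490 = - \frac{1413652}{949}$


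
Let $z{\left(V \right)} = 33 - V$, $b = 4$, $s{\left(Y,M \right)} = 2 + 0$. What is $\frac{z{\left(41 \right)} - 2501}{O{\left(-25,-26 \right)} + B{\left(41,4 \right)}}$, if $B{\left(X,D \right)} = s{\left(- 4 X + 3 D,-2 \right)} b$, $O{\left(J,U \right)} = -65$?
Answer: $\frac{2509}{57} \approx 44.018$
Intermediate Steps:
$s{\left(Y,M \right)} = 2$
$B{\left(X,D \right)} = 8$ ($B{\left(X,D \right)} = 2 \cdot 4 = 8$)
$\frac{z{\left(41 \right)} - 2501}{O{\left(-25,-26 \right)} + B{\left(41,4 \right)}} = \frac{\left(33 - 41\right) - 2501}{-65 + 8} = \frac{\left(33 - 41\right) - 2501}{-57} = \left(-8 - 2501\right) \left(- \frac{1}{57}\right) = \left(-2509\right) \left(- \frac{1}{57}\right) = \frac{2509}{57}$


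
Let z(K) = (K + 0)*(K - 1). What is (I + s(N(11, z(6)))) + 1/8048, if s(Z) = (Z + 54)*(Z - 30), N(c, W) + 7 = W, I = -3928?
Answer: -35950415/8048 ≈ -4467.0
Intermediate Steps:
z(K) = K*(-1 + K)
N(c, W) = -7 + W
s(Z) = (-30 + Z)*(54 + Z) (s(Z) = (54 + Z)*(-30 + Z) = (-30 + Z)*(54 + Z))
(I + s(N(11, z(6)))) + 1/8048 = (-3928 + (-1620 + (-7 + 6*(-1 + 6))**2 + 24*(-7 + 6*(-1 + 6)))) + 1/8048 = (-3928 + (-1620 + (-7 + 6*5)**2 + 24*(-7 + 6*5))) + 1/8048 = (-3928 + (-1620 + (-7 + 30)**2 + 24*(-7 + 30))) + 1/8048 = (-3928 + (-1620 + 23**2 + 24*23)) + 1/8048 = (-3928 + (-1620 + 529 + 552)) + 1/8048 = (-3928 - 539) + 1/8048 = -4467 + 1/8048 = -35950415/8048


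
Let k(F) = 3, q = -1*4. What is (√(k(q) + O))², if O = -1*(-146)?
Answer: 149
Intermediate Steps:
q = -4
O = 146
(√(k(q) + O))² = (√(3 + 146))² = (√149)² = 149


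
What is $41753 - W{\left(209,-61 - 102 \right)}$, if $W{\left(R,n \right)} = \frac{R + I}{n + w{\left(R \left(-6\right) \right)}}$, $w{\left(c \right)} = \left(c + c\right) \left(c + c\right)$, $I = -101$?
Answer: $\frac{262622236345}{6289901} \approx 41753.0$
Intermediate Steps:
$w{\left(c \right)} = 4 c^{2}$ ($w{\left(c \right)} = 2 c 2 c = 4 c^{2}$)
$W{\left(R,n \right)} = \frac{-101 + R}{n + 144 R^{2}}$ ($W{\left(R,n \right)} = \frac{R - 101}{n + 4 \left(R \left(-6\right)\right)^{2}} = \frac{-101 + R}{n + 4 \left(- 6 R\right)^{2}} = \frac{-101 + R}{n + 4 \cdot 36 R^{2}} = \frac{-101 + R}{n + 144 R^{2}}$)
$41753 - W{\left(209,-61 - 102 \right)} = 41753 - \frac{-101 + 209}{\left(-61 - 102\right) + 144 \cdot 209^{2}} = 41753 - \frac{1}{\left(-61 - 102\right) + 144 \cdot 43681} \cdot 108 = 41753 - \frac{1}{-163 + 6290064} \cdot 108 = 41753 - \frac{1}{6289901} \cdot 108 = 41753 - \frac{108}{6289901} = \frac{262622236345}{6289901}$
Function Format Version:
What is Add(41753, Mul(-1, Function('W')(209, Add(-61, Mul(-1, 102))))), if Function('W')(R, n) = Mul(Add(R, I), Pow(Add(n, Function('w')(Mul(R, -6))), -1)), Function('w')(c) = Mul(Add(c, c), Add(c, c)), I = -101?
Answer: Rational(262622236345, 6289901) ≈ 41753.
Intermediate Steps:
Function('w')(c) = Mul(4, Pow(c, 2)) (Function('w')(c) = Mul(Mul(2, c), Mul(2, c)) = Mul(4, Pow(c, 2)))
Function('W')(R, n) = Mul(Pow(Add(n, Mul(144, Pow(R, 2))), -1), Add(-101, R)) (Function('W')(R, n) = Mul(Add(R, -101), Pow(Add(n, Mul(4, Pow(Mul(R, -6), 2))), -1)) = Mul(Add(-101, R), Pow(Add(n, Mul(4, Pow(Mul(-6, R), 2))), -1)) = Mul(Add(-101, R), Pow(Add(n, Mul(4, Mul(36, Pow(R, 2)))), -1)) = Mul(Add(-101, R), Pow(Add(n, Mul(144, Pow(R, 2))), -1)) = Mul(Pow(Add(n, Mul(144, Pow(R, 2))), -1), Add(-101, R)))
Add(41753, Mul(-1, Function('W')(209, Add(-61, Mul(-1, 102))))) = Add(41753, Mul(-1, Mul(Pow(Add(Add(-61, Mul(-1, 102)), Mul(144, Pow(209, 2))), -1), Add(-101, 209)))) = Add(41753, Mul(-1, Mul(Pow(Add(Add(-61, -102), Mul(144, 43681)), -1), 108))) = Add(41753, Mul(-1, Mul(Pow(Add(-163, 6290064), -1), 108))) = Add(41753, Mul(-1, Mul(Pow(6289901, -1), 108))) = Add(41753, Mul(-1, Mul(Rational(1, 6289901), 108))) = Add(41753, Mul(-1, Rational(108, 6289901))) = Add(41753, Rational(-108, 6289901)) = Rational(262622236345, 6289901)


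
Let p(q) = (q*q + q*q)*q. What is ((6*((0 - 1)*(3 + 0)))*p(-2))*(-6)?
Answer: -1728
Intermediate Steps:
p(q) = 2*q**3 (p(q) = (q**2 + q**2)*q = (2*q**2)*q = 2*q**3)
((6*((0 - 1)*(3 + 0)))*p(-2))*(-6) = ((6*((0 - 1)*(3 + 0)))*(2*(-2)**3))*(-6) = ((6*(-1*3))*(2*(-8)))*(-6) = ((6*(-3))*(-16))*(-6) = -18*(-16)*(-6) = 288*(-6) = -1728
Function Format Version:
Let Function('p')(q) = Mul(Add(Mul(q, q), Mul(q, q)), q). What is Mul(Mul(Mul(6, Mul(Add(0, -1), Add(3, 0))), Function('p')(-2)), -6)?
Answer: -1728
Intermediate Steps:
Function('p')(q) = Mul(2, Pow(q, 3)) (Function('p')(q) = Mul(Add(Pow(q, 2), Pow(q, 2)), q) = Mul(Mul(2, Pow(q, 2)), q) = Mul(2, Pow(q, 3)))
Mul(Mul(Mul(6, Mul(Add(0, -1), Add(3, 0))), Function('p')(-2)), -6) = Mul(Mul(Mul(6, Mul(Add(0, -1), Add(3, 0))), Mul(2, Pow(-2, 3))), -6) = Mul(Mul(Mul(6, Mul(-1, 3)), Mul(2, -8)), -6) = Mul(Mul(Mul(6, -3), -16), -6) = Mul(Mul(-18, -16), -6) = Mul(288, -6) = -1728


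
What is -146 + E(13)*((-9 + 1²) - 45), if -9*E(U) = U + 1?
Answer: -572/9 ≈ -63.556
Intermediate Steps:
E(U) = -⅑ - U/9 (E(U) = -(U + 1)/9 = -(1 + U)/9 = -⅑ - U/9)
-146 + E(13)*((-9 + 1²) - 45) = -146 + (-⅑ - ⅑*13)*((-9 + 1²) - 45) = -146 + (-⅑ - 13/9)*((-9 + 1) - 45) = -146 - 14*(-8 - 45)/9 = -146 - 14/9*(-53) = -146 + 742/9 = -572/9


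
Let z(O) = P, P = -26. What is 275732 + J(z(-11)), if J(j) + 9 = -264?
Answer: 275459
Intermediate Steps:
z(O) = -26
J(j) = -273 (J(j) = -9 - 264 = -273)
275732 + J(z(-11)) = 275732 - 273 = 275459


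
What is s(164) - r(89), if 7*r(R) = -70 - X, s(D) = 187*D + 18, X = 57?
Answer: 214929/7 ≈ 30704.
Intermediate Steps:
s(D) = 18 + 187*D
r(R) = -127/7 (r(R) = (-70 - 1*57)/7 = (-70 - 57)/7 = (1/7)*(-127) = -127/7)
s(164) - r(89) = (18 + 187*164) - 1*(-127/7) = (18 + 30668) + 127/7 = 30686 + 127/7 = 214929/7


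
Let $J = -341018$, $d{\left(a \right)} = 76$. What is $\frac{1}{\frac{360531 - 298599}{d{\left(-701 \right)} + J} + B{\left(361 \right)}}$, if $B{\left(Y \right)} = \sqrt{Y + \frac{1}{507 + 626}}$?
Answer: $\frac{996814341523}{1980834735348171} + \frac{29060361841 \sqrt{51490318}}{3961669470696342} \approx 0.05314$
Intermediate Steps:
$B{\left(Y \right)} = \sqrt{\frac{1}{1133} + Y}$ ($B{\left(Y \right)} = \sqrt{Y + \frac{1}{1133}} = \sqrt{\frac{1}{1133} + Y}$)
$\frac{1}{\frac{360531 - 298599}{d{\left(-701 \right)} + J} + B{\left(361 \right)}} = \frac{1}{\frac{360531 - 298599}{76 - 341018} + \frac{\sqrt{1133 + 1283689 \cdot 361}}{1133}} = \frac{1}{\frac{61932}{-340942} + \frac{\sqrt{1133 + 463411729}}{1133}} = \frac{1}{61932 \left(- \frac{1}{340942}\right) + \frac{\sqrt{463412862}}{1133}} = \frac{1}{- \frac{30966}{170471} + \frac{3 \sqrt{51490318}}{1133}}$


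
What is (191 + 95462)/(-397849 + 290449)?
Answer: -95653/107400 ≈ -0.89062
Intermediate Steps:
(191 + 95462)/(-397849 + 290449) = 95653/(-107400) = 95653*(-1/107400) = -95653/107400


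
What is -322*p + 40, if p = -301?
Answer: 96962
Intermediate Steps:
-322*p + 40 = -322*(-301) + 40 = 96922 + 40 = 96962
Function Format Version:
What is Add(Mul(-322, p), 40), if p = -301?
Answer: 96962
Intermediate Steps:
Add(Mul(-322, p), 40) = Add(Mul(-322, -301), 40) = Add(96922, 40) = 96962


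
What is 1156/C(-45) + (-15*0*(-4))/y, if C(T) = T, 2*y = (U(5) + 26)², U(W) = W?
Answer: -1156/45 ≈ -25.689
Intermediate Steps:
y = 961/2 (y = (5 + 26)²/2 = (½)*31² = (½)*961 = 961/2 ≈ 480.50)
1156/C(-45) + (-15*0*(-4))/y = 1156/(-45) + (-15*0*(-4))/(961/2) = 1156*(-1/45) + (0*(-4))*(2/961) = -1156/45 + 0*(2/961) = -1156/45 + 0 = -1156/45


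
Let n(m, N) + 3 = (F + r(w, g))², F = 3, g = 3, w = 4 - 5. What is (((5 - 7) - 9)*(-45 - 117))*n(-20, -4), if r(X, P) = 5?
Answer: 108702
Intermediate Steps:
w = -1
n(m, N) = 61 (n(m, N) = -3 + (3 + 5)² = -3 + 8² = -3 + 64 = 61)
(((5 - 7) - 9)*(-45 - 117))*n(-20, -4) = (((5 - 7) - 9)*(-45 - 117))*61 = ((-2 - 9)*(-162))*61 = -11*(-162)*61 = 1782*61 = 108702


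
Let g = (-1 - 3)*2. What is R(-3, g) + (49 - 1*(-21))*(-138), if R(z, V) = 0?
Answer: -9660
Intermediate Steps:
g = -8 (g = -4*2 = -8)
R(-3, g) + (49 - 1*(-21))*(-138) = 0 + (49 - 1*(-21))*(-138) = 0 + (49 + 21)*(-138) = 0 + 70*(-138) = 0 - 9660 = -9660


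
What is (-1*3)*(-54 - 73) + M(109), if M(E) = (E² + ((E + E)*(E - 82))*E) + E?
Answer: 653945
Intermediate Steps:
M(E) = E + E² + 2*E²*(-82 + E) (M(E) = (E² + ((2*E)*(-82 + E))*E) + E = (E² + (2*E*(-82 + E))*E) + E = (E² + 2*E²*(-82 + E)) + E = E + E² + 2*E²*(-82 + E))
(-1*3)*(-54 - 73) + M(109) = (-1*3)*(-54 - 73) + 109*(1 - 163*109 + 2*109²) = -3*(-127) + 109*(1 - 17767 + 2*11881) = 381 + 109*(1 - 17767 + 23762) = 381 + 109*5996 = 381 + 653564 = 653945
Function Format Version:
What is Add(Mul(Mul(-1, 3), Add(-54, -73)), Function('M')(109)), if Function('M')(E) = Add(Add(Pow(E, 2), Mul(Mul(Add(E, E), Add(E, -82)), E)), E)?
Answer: 653945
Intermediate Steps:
Function('M')(E) = Add(E, Pow(E, 2), Mul(2, Pow(E, 2), Add(-82, E))) (Function('M')(E) = Add(Add(Pow(E, 2), Mul(Mul(Mul(2, E), Add(-82, E)), E)), E) = Add(Add(Pow(E, 2), Mul(Mul(2, E, Add(-82, E)), E)), E) = Add(Add(Pow(E, 2), Mul(2, Pow(E, 2), Add(-82, E))), E) = Add(E, Pow(E, 2), Mul(2, Pow(E, 2), Add(-82, E))))
Add(Mul(Mul(-1, 3), Add(-54, -73)), Function('M')(109)) = Add(Mul(Mul(-1, 3), Add(-54, -73)), Mul(109, Add(1, Mul(-163, 109), Mul(2, Pow(109, 2))))) = Add(Mul(-3, -127), Mul(109, Add(1, -17767, Mul(2, 11881)))) = Add(381, Mul(109, Add(1, -17767, 23762))) = Add(381, Mul(109, 5996)) = Add(381, 653564) = 653945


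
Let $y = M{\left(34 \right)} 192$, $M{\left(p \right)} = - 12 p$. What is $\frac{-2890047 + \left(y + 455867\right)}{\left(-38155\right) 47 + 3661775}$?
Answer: $- \frac{1256258}{934245} \approx -1.3447$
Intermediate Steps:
$y = -78336$ ($y = \left(-12\right) 34 \cdot 192 = \left(-408\right) 192 = -78336$)
$\frac{-2890047 + \left(y + 455867\right)}{\left(-38155\right) 47 + 3661775} = \frac{-2890047 + \left(-78336 + 455867\right)}{\left(-38155\right) 47 + 3661775} = \frac{-2890047 + 377531}{-1793285 + 3661775} = - \frac{2512516}{1868490} = \left(-2512516\right) \frac{1}{1868490} = - \frac{1256258}{934245}$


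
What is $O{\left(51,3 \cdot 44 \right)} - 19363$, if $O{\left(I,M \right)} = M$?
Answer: $-19231$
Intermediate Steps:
$O{\left(51,3 \cdot 44 \right)} - 19363 = 3 \cdot 44 - 19363 = 132 - 19363 = -19231$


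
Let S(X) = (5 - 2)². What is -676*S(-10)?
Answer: -6084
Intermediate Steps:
S(X) = 9 (S(X) = 3² = 9)
-676*S(-10) = -676*9 = -6084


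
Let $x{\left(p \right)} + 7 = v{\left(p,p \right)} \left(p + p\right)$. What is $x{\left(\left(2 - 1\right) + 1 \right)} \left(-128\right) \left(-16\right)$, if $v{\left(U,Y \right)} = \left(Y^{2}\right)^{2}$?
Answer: $116736$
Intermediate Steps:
$v{\left(U,Y \right)} = Y^{4}$
$x{\left(p \right)} = -7 + 2 p^{5}$ ($x{\left(p \right)} = -7 + p^{4} \left(p + p\right) = -7 + p^{4} \cdot 2 p = -7 + 2 p^{5}$)
$x{\left(\left(2 - 1\right) + 1 \right)} \left(-128\right) \left(-16\right) = \left(-7 + 2 \left(\left(2 - 1\right) + 1\right)^{5}\right) \left(-128\right) \left(-16\right) = \left(-7 + 2 \left(1 + 1\right)^{5}\right) \left(-128\right) \left(-16\right) = \left(-7 + 2 \cdot 2^{5}\right) \left(-128\right) \left(-16\right) = \left(-7 + 2 \cdot 32\right) \left(-128\right) \left(-16\right) = \left(-7 + 64\right) \left(-128\right) \left(-16\right) = 57 \left(-128\right) \left(-16\right) = \left(-7296\right) \left(-16\right) = 116736$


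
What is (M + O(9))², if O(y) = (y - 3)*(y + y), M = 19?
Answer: 16129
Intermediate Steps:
O(y) = 2*y*(-3 + y) (O(y) = (-3 + y)*(2*y) = 2*y*(-3 + y))
(M + O(9))² = (19 + 2*9*(-3 + 9))² = (19 + 2*9*6)² = (19 + 108)² = 127² = 16129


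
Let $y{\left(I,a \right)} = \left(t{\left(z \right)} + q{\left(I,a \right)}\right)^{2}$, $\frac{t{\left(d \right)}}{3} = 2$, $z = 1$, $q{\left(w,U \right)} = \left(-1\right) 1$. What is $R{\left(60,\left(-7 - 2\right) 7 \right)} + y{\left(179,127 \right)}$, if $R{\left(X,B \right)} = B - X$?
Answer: $-98$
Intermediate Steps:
$q{\left(w,U \right)} = -1$
$t{\left(d \right)} = 6$ ($t{\left(d \right)} = 3 \cdot 2 = 6$)
$y{\left(I,a \right)} = 25$ ($y{\left(I,a \right)} = \left(6 - 1\right)^{2} = 5^{2} = 25$)
$R{\left(60,\left(-7 - 2\right) 7 \right)} + y{\left(179,127 \right)} = \left(\left(-7 - 2\right) 7 - 60\right) + 25 = \left(\left(-9\right) 7 - 60\right) + 25 = \left(-63 - 60\right) + 25 = -123 + 25 = -98$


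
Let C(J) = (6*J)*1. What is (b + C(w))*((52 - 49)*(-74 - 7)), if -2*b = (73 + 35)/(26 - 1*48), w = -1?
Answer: 9477/11 ≈ 861.54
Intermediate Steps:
C(J) = 6*J
b = 27/11 (b = -(73 + 35)/(2*(26 - 1*48)) = -54/(26 - 48) = -54/(-22) = -54*(-1)/22 = -½*(-54/11) = 27/11 ≈ 2.4545)
(b + C(w))*((52 - 49)*(-74 - 7)) = (27/11 + 6*(-1))*((52 - 49)*(-74 - 7)) = (27/11 - 6)*(3*(-81)) = -39/11*(-243) = 9477/11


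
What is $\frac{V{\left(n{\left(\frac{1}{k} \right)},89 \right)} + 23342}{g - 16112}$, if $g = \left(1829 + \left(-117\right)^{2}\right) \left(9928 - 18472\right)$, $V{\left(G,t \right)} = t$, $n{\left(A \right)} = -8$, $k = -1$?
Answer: $- \frac{23431}{132601904} \approx -0.0001767$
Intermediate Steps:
$g = -132585792$ ($g = \left(1829 + 13689\right) \left(-8544\right) = 15518 \left(-8544\right) = -132585792$)
$\frac{V{\left(n{\left(\frac{1}{k} \right)},89 \right)} + 23342}{g - 16112} = \frac{89 + 23342}{-132585792 - 16112} = \frac{23431}{-132601904} = 23431 \left(- \frac{1}{132601904}\right) = - \frac{23431}{132601904}$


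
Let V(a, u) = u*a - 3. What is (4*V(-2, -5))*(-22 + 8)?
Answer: -392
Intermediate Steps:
V(a, u) = -3 + a*u (V(a, u) = a*u - 3 = -3 + a*u)
(4*V(-2, -5))*(-22 + 8) = (4*(-3 - 2*(-5)))*(-22 + 8) = (4*(-3 + 10))*(-14) = (4*7)*(-14) = 28*(-14) = -392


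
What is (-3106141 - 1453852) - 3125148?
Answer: -7685141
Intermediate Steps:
(-3106141 - 1453852) - 3125148 = -4559993 - 3125148 = -7685141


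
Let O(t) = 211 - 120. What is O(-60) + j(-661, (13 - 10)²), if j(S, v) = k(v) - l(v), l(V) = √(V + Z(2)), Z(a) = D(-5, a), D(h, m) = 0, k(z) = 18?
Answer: 106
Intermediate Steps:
Z(a) = 0
O(t) = 91
l(V) = √V (l(V) = √(V + 0) = √V)
j(S, v) = 18 - √v
O(-60) + j(-661, (13 - 10)²) = 91 + (18 - √((13 - 10)²)) = 91 + (18 - √(3²)) = 91 + (18 - √9) = 91 + (18 - 1*3) = 91 + (18 - 3) = 91 + 15 = 106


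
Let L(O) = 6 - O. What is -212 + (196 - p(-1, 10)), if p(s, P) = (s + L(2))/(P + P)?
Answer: -323/20 ≈ -16.150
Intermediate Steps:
p(s, P) = (4 + s)/(2*P) (p(s, P) = (s + (6 - 1*2))/(P + P) = (s + (6 - 2))/((2*P)) = (s + 4)*(1/(2*P)) = (4 + s)*(1/(2*P)) = (4 + s)/(2*P))
-212 + (196 - p(-1, 10)) = -212 + (196 - (4 - 1)/(2*10)) = -212 + (196 - 3/(2*10)) = -212 + (196 - 1*3/20) = -212 + (196 - 3/20) = -212 + 3917/20 = -323/20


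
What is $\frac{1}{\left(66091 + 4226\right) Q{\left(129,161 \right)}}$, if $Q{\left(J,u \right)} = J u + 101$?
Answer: $\frac{1}{1467515790} \approx 6.8142 \cdot 10^{-10}$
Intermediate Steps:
$Q{\left(J,u \right)} = 101 + J u$
$\frac{1}{\left(66091 + 4226\right) Q{\left(129,161 \right)}} = \frac{1}{\left(66091 + 4226\right) \left(101 + 129 \cdot 161\right)} = \frac{1}{70317 \left(101 + 20769\right)} = \frac{1}{70317 \cdot 20870} = \frac{1}{70317} \cdot \frac{1}{20870} = \frac{1}{1467515790}$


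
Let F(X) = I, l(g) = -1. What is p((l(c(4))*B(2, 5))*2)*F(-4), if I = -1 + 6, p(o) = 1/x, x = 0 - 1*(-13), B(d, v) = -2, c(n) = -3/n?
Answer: 5/13 ≈ 0.38462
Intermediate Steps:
x = 13 (x = 0 + 13 = 13)
p(o) = 1/13
I = 5
F(X) = 5
p((l(c(4))*B(2, 5))*2)*F(-4) = (1/13)*5 = 5/13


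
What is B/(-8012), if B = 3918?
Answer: -1959/4006 ≈ -0.48902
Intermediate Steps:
B/(-8012) = 3918/(-8012) = 3918*(-1/8012) = -1959/4006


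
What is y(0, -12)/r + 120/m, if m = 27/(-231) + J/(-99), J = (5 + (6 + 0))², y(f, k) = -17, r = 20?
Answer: -13117/145 ≈ -90.462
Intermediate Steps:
J = 121 (J = (5 + 6)² = 11² = 121)
m = -928/693 (m = 27/(-231) + 121/(-99) = 27*(-1/231) + 121*(-1/99) = -9/77 - 11/9 = -928/693 ≈ -1.3391)
y(0, -12)/r + 120/m = -17/20 + 120/(-928/693) = -17*1/20 + 120*(-693/928) = -17/20 - 10395/116 = -13117/145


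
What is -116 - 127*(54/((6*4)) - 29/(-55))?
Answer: -103117/220 ≈ -468.71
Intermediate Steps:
-116 - 127*(54/((6*4)) - 29/(-55)) = -116 - 127*(54/24 - 29*(-1/55)) = -116 - 127*(54*(1/24) + 29/55) = -116 - 127*(9/4 + 29/55) = -116 - 127*611/220 = -116 - 77597/220 = -103117/220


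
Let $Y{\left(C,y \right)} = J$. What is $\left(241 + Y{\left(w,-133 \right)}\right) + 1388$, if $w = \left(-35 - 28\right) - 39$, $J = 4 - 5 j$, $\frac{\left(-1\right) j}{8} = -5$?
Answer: $1433$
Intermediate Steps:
$j = 40$ ($j = \left(-8\right) \left(-5\right) = 40$)
$J = -196$ ($J = 4 - 200 = -196$)
$w = -102$ ($w = -63 - 39 = -102$)
$Y{\left(C,y \right)} = -196$
$\left(241 + Y{\left(w,-133 \right)}\right) + 1388 = \left(241 - 196\right) + 1388 = 45 + 1388 = 1433$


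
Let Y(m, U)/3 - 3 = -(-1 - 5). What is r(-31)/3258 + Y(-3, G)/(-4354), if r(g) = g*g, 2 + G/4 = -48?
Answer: 1024057/3546333 ≈ 0.28876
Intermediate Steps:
G = -200 (G = -8 + 4*(-48) = -8 - 192 = -200)
Y(m, U) = 27 (Y(m, U) = 9 + 3*(-(-1 - 5)) = 9 + 3*(-1*(-6)) = 9 + 3*6 = 9 + 18 = 27)
r(g) = g**2
r(-31)/3258 + Y(-3, G)/(-4354) = (-31)**2/3258 + 27/(-4354) = 961*(1/3258) + 27*(-1/4354) = 961/3258 - 27/4354 = 1024057/3546333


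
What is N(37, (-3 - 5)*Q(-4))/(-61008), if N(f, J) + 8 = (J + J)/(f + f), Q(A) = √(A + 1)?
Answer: 1/7626 + I*√3/282162 ≈ 0.00013113 + 6.1385e-6*I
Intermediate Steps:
Q(A) = √(1 + A)
N(f, J) = -8 + J/f (N(f, J) = -8 + (J + J)/(f + f) = -8 + (2*J)/((2*f)) = -8 + (2*J)*(1/(2*f)) = -8 + J/f)
N(37, (-3 - 5)*Q(-4))/(-61008) = (-8 + ((-3 - 5)*√(1 - 4))/37)/(-61008) = (-8 - 8*I*√3*(1/37))*(-1/61008) = (-8 - 8*I*√3/37)*(-1/61008) = 1/7626 + I*√3/282162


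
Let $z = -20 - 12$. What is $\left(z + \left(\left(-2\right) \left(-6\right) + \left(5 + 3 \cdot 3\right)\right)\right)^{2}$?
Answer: $36$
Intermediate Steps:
$z = -32$ ($z = -20 - 12 = -32$)
$\left(z + \left(\left(-2\right) \left(-6\right) + \left(5 + 3 \cdot 3\right)\right)\right)^{2} = \left(-32 + \left(\left(-2\right) \left(-6\right) + \left(5 + 3 \cdot 3\right)\right)\right)^{2} = \left(-32 + \left(12 + \left(5 + 9\right)\right)\right)^{2} = \left(-32 + \left(12 + 14\right)\right)^{2} = \left(-32 + 26\right)^{2} = \left(-6\right)^{2} = 36$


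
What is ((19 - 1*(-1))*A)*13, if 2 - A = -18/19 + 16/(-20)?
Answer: 18512/19 ≈ 974.32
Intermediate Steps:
A = 356/95 (A = 2 - (-18/19 + 16/(-20)) = 2 - (-18*1/19 + 16*(-1/20)) = 2 - (-18/19 - 4/5) = 2 - 1*(-166/95) = 2 + 166/95 = 356/95 ≈ 3.7474)
((19 - 1*(-1))*A)*13 = ((19 - 1*(-1))*(356/95))*13 = ((19 + 1)*(356/95))*13 = (20*(356/95))*13 = (1424/19)*13 = 18512/19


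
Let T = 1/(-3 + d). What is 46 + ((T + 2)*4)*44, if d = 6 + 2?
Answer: 2166/5 ≈ 433.20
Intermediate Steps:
d = 8
T = ⅕ (T = 1/(-3 + 8) = 1/5 = ⅕ ≈ 0.20000)
46 + ((T + 2)*4)*44 = 46 + ((⅕ + 2)*4)*44 = 46 + ((11/5)*4)*44 = 46 + (44/5)*44 = 46 + 1936/5 = 2166/5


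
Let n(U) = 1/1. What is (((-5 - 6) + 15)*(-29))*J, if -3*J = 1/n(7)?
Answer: 116/3 ≈ 38.667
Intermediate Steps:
n(U) = 1
J = -⅓ (J = -⅓/1 = -⅓*1 = -⅓ ≈ -0.33333)
(((-5 - 6) + 15)*(-29))*J = (((-5 - 6) + 15)*(-29))*(-⅓) = ((-11 + 15)*(-29))*(-⅓) = (4*(-29))*(-⅓) = -116*(-⅓) = 116/3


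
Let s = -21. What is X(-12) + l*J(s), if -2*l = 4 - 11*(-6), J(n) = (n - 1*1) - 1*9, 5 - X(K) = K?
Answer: 1102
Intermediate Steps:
X(K) = 5 - K
J(n) = -10 + n (J(n) = (n - 1) - 9 = (-1 + n) - 9 = -10 + n)
l = -35 (l = -(4 - 11*(-6))/2 = -(4 + 66)/2 = -½*70 = -35)
X(-12) + l*J(s) = (5 - 1*(-12)) - 35*(-10 - 21) = (5 + 12) - 35*(-31) = 17 + 1085 = 1102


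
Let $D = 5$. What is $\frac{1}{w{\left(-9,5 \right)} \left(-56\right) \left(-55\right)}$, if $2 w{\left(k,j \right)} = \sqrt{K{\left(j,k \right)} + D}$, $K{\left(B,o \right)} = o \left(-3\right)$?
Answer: $\frac{\sqrt{2}}{12320} \approx 0.00011479$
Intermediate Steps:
$K{\left(B,o \right)} = - 3 o$
$w{\left(k,j \right)} = \frac{\sqrt{5 - 3 k}}{2}$ ($w{\left(k,j \right)} = \frac{\sqrt{- 3 k + 5}}{2} = \frac{\sqrt{5 - 3 k}}{2}$)
$\frac{1}{w{\left(-9,5 \right)} \left(-56\right) \left(-55\right)} = \frac{1}{\frac{\sqrt{5 - -27}}{2} \left(-56\right) \left(-55\right)} = \frac{1}{\frac{\sqrt{5 + 27}}{2} \left(-56\right) \left(-55\right)} = \frac{1}{\frac{\sqrt{32}}{2} \left(-56\right) \left(-55\right)} = \frac{1}{\frac{4 \sqrt{2}}{2} \left(-56\right) \left(-55\right)} = \frac{1}{2 \sqrt{2} \left(-56\right) \left(-55\right)} = \frac{1}{- 112 \sqrt{2} \left(-55\right)} = \frac{1}{6160 \sqrt{2}} = \frac{\sqrt{2}}{12320}$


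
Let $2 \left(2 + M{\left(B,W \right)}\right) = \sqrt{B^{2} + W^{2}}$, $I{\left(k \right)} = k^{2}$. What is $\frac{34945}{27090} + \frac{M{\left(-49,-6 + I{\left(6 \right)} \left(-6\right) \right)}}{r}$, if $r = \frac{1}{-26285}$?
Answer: $\frac{284831249}{5418} - \frac{26285 \sqrt{51685}}{2} \approx -2.9353 \cdot 10^{6}$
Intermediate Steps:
$r = - \frac{1}{26285} \approx -3.8045 \cdot 10^{-5}$
$M{\left(B,W \right)} = -2 + \frac{\sqrt{B^{2} + W^{2}}}{2}$
$\frac{34945}{27090} + \frac{M{\left(-49,-6 + I{\left(6 \right)} \left(-6\right) \right)}}{r} = \frac{34945}{27090} + \frac{-2 + \frac{\sqrt{\left(-49\right)^{2} + \left(-6 + 6^{2} \left(-6\right)\right)^{2}}}{2}}{- \frac{1}{26285}} = 34945 \cdot \frac{1}{27090} + \left(-2 + \frac{\sqrt{2401 + \left(-6 + 36 \left(-6\right)\right)^{2}}}{2}\right) \left(-26285\right) = \frac{6989}{5418} + \left(-2 + \frac{\sqrt{2401 + \left(-6 - 216\right)^{2}}}{2}\right) \left(-26285\right) = \frac{6989}{5418} + \left(-2 + \frac{\sqrt{2401 + \left(-222\right)^{2}}}{2}\right) \left(-26285\right) = \frac{6989}{5418} + \left(-2 + \frac{\sqrt{2401 + 49284}}{2}\right) \left(-26285\right) = \frac{6989}{5418} + \left(-2 + \frac{\sqrt{51685}}{2}\right) \left(-26285\right) = \frac{6989}{5418} + \left(52570 - \frac{26285 \sqrt{51685}}{2}\right) = \frac{284831249}{5418} - \frac{26285 \sqrt{51685}}{2}$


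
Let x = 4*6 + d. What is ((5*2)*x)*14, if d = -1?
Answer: 3220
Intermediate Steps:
x = 23 (x = 4*6 - 1 = 24 - 1 = 23)
((5*2)*x)*14 = ((5*2)*23)*14 = (10*23)*14 = 230*14 = 3220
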